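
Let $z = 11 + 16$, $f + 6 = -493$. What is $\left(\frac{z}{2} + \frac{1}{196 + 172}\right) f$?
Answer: $- \frac{2479531}{368} \approx -6737.9$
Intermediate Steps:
$f = -499$ ($f = -6 - 493 = -499$)
$z = 27$
$\left(\frac{z}{2} + \frac{1}{196 + 172}\right) f = \left(\frac{1}{2} \cdot 27 + \frac{1}{196 + 172}\right) \left(-499\right) = \left(\frac{1}{2} \cdot 27 + \frac{1}{368}\right) \left(-499\right) = \left(\frac{27}{2} + \frac{1}{368}\right) \left(-499\right) = \frac{4969}{368} \left(-499\right) = - \frac{2479531}{368}$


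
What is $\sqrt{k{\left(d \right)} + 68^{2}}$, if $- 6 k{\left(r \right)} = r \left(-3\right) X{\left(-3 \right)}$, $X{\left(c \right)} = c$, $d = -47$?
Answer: $\frac{\sqrt{18778}}{2} \approx 68.516$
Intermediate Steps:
$k{\left(r \right)} = - \frac{3 r}{2}$ ($k{\left(r \right)} = - \frac{r \left(-3\right) \left(-3\right)}{6} = - \frac{- 3 r \left(-3\right)}{6} = - \frac{9 r}{6} = - \frac{3 r}{2}$)
$\sqrt{k{\left(d \right)} + 68^{2}} = \sqrt{\left(- \frac{3}{2}\right) \left(-47\right) + 68^{2}} = \sqrt{\frac{141}{2} + 4624} = \sqrt{\frac{9389}{2}} = \frac{\sqrt{18778}}{2}$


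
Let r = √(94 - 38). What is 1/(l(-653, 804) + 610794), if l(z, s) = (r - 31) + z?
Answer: 305055/186117106022 - √14/186117106022 ≈ 1.6390e-6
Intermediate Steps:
r = 2*√14 (r = √56 = 2*√14 ≈ 7.4833)
l(z, s) = -31 + z + 2*√14 (l(z, s) = (2*√14 - 31) + z = (-31 + 2*√14) + z = -31 + z + 2*√14)
1/(l(-653, 804) + 610794) = 1/((-31 - 653 + 2*√14) + 610794) = 1/((-684 + 2*√14) + 610794) = 1/(610110 + 2*√14)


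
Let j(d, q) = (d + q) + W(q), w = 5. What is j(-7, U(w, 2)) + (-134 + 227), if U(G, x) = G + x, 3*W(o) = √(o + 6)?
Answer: 93 + √13/3 ≈ 94.202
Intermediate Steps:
W(o) = √(6 + o)/3 (W(o) = √(o + 6)/3 = √(6 + o)/3)
j(d, q) = d + q + √(6 + q)/3 (j(d, q) = (d + q) + √(6 + q)/3 = d + q + √(6 + q)/3)
j(-7, U(w, 2)) + (-134 + 227) = (-7 + (5 + 2) + √(6 + (5 + 2))/3) + (-134 + 227) = (-7 + 7 + √(6 + 7)/3) + 93 = (-7 + 7 + √13/3) + 93 = √13/3 + 93 = 93 + √13/3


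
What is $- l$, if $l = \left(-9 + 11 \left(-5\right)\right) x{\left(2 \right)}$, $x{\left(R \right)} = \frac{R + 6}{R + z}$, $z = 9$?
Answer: $\frac{512}{11} \approx 46.545$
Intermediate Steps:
$x{\left(R \right)} = \frac{6 + R}{9 + R}$ ($x{\left(R \right)} = \frac{R + 6}{R + 9} = \frac{6 + R}{9 + R}$)
$l = - \frac{512}{11}$ ($l = \left(-9 + 11 \left(-5\right)\right) \frac{6 + 2}{9 + 2} = \left(-9 - 55\right) \frac{1}{11} \cdot 8 = - 64 \cdot \frac{1}{11} \cdot 8 = \left(-64\right) \frac{8}{11} = - \frac{512}{11} \approx -46.545$)
$- l = \left(-1\right) \left(- \frac{512}{11}\right) = \frac{512}{11}$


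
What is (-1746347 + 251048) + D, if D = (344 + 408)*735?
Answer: -942579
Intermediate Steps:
D = 552720 (D = 752*735 = 552720)
(-1746347 + 251048) + D = (-1746347 + 251048) + 552720 = -1495299 + 552720 = -942579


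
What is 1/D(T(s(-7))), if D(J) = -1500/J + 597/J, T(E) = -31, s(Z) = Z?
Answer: 31/903 ≈ 0.034330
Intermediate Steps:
D(J) = -903/J
1/D(T(s(-7))) = 1/(-903/(-31)) = 1/(-903*(-1/31)) = 1/(903/31) = 31/903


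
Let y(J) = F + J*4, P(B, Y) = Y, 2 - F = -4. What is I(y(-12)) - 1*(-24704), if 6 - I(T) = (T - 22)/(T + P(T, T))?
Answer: 518894/21 ≈ 24709.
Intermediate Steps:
F = 6 (F = 2 - 1*(-4) = 2 + 4 = 6)
y(J) = 6 + 4*J (y(J) = 6 + J*4 = 6 + 4*J)
I(T) = 6 - (-22 + T)/(2*T) (I(T) = 6 - (T - 22)/(T + T) = 6 - (-22 + T)/(2*T))
I(y(-12)) - 1*(-24704) = (11/2 + 11/(6 + 4*(-12))) - 1*(-24704) = (11/2 + 11/(6 - 48)) + 24704 = (11/2 + 11/(-42)) + 24704 = (11/2 + 11*(-1/42)) + 24704 = (11/2 - 11/42) + 24704 = 110/21 + 24704 = 518894/21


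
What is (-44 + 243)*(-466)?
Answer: -92734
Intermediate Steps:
(-44 + 243)*(-466) = 199*(-466) = -92734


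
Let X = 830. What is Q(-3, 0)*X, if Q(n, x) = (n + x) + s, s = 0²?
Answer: -2490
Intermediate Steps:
s = 0
Q(n, x) = n + x (Q(n, x) = (n + x) + 0 = n + x)
Q(-3, 0)*X = (-3 + 0)*830 = -3*830 = -2490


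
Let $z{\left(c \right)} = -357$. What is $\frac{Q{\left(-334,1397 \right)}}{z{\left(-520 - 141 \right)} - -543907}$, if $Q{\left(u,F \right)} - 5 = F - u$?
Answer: $\frac{124}{38825} \approx 0.0031938$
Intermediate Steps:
$Q{\left(u,F \right)} = 5 + F - u$ ($Q{\left(u,F \right)} = 5 + \left(F - u\right) = 5 + F - u$)
$\frac{Q{\left(-334,1397 \right)}}{z{\left(-520 - 141 \right)} - -543907} = \frac{5 + 1397 - -334}{-357 - -543907} = \frac{5 + 1397 + 334}{-357 + 543907} = \frac{1736}{543550} = 1736 \cdot \frac{1}{543550} = \frac{124}{38825}$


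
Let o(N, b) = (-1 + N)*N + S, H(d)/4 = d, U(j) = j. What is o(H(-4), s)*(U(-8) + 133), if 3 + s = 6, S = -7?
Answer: 33125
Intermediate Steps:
s = 3 (s = -3 + 6 = 3)
H(d) = 4*d
o(N, b) = -7 + N*(-1 + N) (o(N, b) = (-1 + N)*N - 7 = N*(-1 + N) - 7 = -7 + N*(-1 + N))
o(H(-4), s)*(U(-8) + 133) = (-7 + (4*(-4))² - 4*(-4))*(-8 + 133) = (-7 + (-16)² - 1*(-16))*125 = (-7 + 256 + 16)*125 = 265*125 = 33125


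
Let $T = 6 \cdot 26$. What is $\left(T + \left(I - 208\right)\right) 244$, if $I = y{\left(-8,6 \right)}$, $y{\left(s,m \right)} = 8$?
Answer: $-10736$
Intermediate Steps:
$I = 8$
$T = 156$
$\left(T + \left(I - 208\right)\right) 244 = \left(156 + \left(8 - 208\right)\right) 244 = \left(156 - 200\right) 244 = \left(-44\right) 244 = -10736$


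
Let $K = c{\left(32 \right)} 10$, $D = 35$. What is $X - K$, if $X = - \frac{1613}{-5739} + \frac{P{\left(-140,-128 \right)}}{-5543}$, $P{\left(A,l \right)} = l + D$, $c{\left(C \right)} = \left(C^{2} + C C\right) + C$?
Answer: $- \frac{661665087014}{31811277} \approx -20800.0$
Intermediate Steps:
$c{\left(C \right)} = C + 2 C^{2}$ ($c{\left(C \right)} = \left(C^{2} + C^{2}\right) + C = 2 C^{2} + C = C + 2 C^{2}$)
$P{\left(A,l \right)} = 35 + l$ ($P{\left(A,l \right)} = l + 35 = 35 + l$)
$X = \frac{9474586}{31811277}$ ($X = - \frac{1613}{-5739} + \frac{35 - 128}{-5543} = \left(-1613\right) \left(- \frac{1}{5739}\right) - - \frac{93}{5543} = \frac{1613}{5739} + \frac{93}{5543} = \frac{9474586}{31811277} \approx 0.29784$)
$K = 20800$ ($K = 32 \left(1 + 2 \cdot 32\right) 10 = 32 \left(1 + 64\right) 10 = 32 \cdot 65 \cdot 10 = 2080 \cdot 10 = 20800$)
$X - K = \frac{9474586}{31811277} - 20800 = - \frac{661665087014}{31811277}$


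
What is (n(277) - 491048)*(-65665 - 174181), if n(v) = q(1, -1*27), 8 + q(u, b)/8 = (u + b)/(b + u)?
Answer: 117789329984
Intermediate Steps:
q(u, b) = -56 (q(u, b) = -64 + 8*((u + b)/(b + u)) = -64 + 8*((b + u)/(b + u)) = -64 + 8*1 = -64 + 8 = -56)
n(v) = -56
(n(277) - 491048)*(-65665 - 174181) = (-56 - 491048)*(-65665 - 174181) = -491104*(-239846) = 117789329984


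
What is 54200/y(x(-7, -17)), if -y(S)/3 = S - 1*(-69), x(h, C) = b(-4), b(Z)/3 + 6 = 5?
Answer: -27100/99 ≈ -273.74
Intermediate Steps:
b(Z) = -3 (b(Z) = -18 + 3*5 = -18 + 15 = -3)
x(h, C) = -3
y(S) = -207 - 3*S (y(S) = -3*(S - 1*(-69)) = -3*(S + 69) = -3*(69 + S) = -207 - 3*S)
54200/y(x(-7, -17)) = 54200/(-207 - 3*(-3)) = 54200/(-207 + 9) = 54200/(-198) = 54200*(-1/198) = -27100/99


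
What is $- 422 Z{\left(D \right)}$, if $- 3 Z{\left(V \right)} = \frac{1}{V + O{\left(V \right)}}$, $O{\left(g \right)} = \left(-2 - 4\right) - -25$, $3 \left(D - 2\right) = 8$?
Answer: $\frac{422}{71} \approx 5.9437$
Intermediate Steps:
$D = \frac{14}{3}$ ($D = 2 + \frac{1}{3} \cdot 8 = 2 + \frac{8}{3} = \frac{14}{3} \approx 4.6667$)
$O{\left(g \right)} = 19$ ($O{\left(g \right)} = \left(-2 - 4\right) + 25 = -6 + 25 = 19$)
$Z{\left(V \right)} = - \frac{1}{3 \left(19 + V\right)}$ ($Z{\left(V \right)} = - \frac{1}{3 \left(V + 19\right)} = - \frac{1}{3 \left(19 + V\right)}$)
$- 422 Z{\left(D \right)} = - 422 \left(- \frac{1}{57 + 3 \cdot \frac{14}{3}}\right) = - 422 \left(- \frac{1}{57 + 14}\right) = - 422 \left(- \frac{1}{71}\right) = - 422 \left(\left(-1\right) \frac{1}{71}\right) = \left(-422\right) \left(- \frac{1}{71}\right) = \frac{422}{71}$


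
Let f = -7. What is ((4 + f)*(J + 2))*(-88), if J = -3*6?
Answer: -4224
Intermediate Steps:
J = -18
((4 + f)*(J + 2))*(-88) = ((4 - 7)*(-18 + 2))*(-88) = -3*(-16)*(-88) = 48*(-88) = -4224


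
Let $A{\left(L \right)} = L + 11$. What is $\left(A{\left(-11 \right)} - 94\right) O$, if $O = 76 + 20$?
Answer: $-9024$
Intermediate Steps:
$A{\left(L \right)} = 11 + L$
$O = 96$
$\left(A{\left(-11 \right)} - 94\right) O = \left(\left(11 - 11\right) - 94\right) 96 = \left(0 - 94\right) 96 = \left(-94\right) 96 = -9024$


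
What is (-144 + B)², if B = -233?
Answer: 142129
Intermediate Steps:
(-144 + B)² = (-144 - 233)² = (-377)² = 142129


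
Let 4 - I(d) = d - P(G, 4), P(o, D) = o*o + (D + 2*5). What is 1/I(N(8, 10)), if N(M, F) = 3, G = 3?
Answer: 1/24 ≈ 0.041667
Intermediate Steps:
P(o, D) = 10 + D + o**2 (P(o, D) = o**2 + (D + 10) = o**2 + (10 + D) = 10 + D + o**2)
I(d) = 27 - d (I(d) = 4 - (d - (10 + 4 + 3**2)) = 4 - (d - (10 + 4 + 9)) = 4 - (d - 1*23) = 4 - (d - 23) = 4 - (-23 + d) = 4 + (23 - d) = 27 - d)
1/I(N(8, 10)) = 1/(27 - 1*3) = 1/(27 - 3) = 1/24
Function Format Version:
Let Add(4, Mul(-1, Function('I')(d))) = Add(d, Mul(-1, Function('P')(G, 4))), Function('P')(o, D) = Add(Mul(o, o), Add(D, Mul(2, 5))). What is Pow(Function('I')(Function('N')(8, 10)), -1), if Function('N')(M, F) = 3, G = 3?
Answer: Rational(1, 24) ≈ 0.041667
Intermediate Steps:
Function('P')(o, D) = Add(10, D, Pow(o, 2)) (Function('P')(o, D) = Add(Pow(o, 2), Add(D, 10)) = Add(Pow(o, 2), Add(10, D)) = Add(10, D, Pow(o, 2)))
Function('I')(d) = Add(27, Mul(-1, d)) (Function('I')(d) = Add(4, Mul(-1, Add(d, Mul(-1, Add(10, 4, Pow(3, 2)))))) = Add(4, Mul(-1, Add(d, Mul(-1, Add(10, 4, 9))))) = Add(4, Mul(-1, Add(d, Mul(-1, 23)))) = Add(4, Mul(-1, Add(d, -23))) = Add(4, Mul(-1, Add(-23, d))) = Add(4, Add(23, Mul(-1, d))) = Add(27, Mul(-1, d)))
Pow(Function('I')(Function('N')(8, 10)), -1) = Pow(Add(27, Mul(-1, 3)), -1) = Pow(Add(27, -3), -1) = Pow(24, -1) = Rational(1, 24)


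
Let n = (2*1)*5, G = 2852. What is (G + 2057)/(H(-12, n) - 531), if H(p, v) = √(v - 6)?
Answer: -4909/529 ≈ -9.2798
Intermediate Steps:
n = 10 (n = 2*5 = 10)
H(p, v) = √(-6 + v)
(G + 2057)/(H(-12, n) - 531) = (2852 + 2057)/(√(-6 + 10) - 531) = 4909/(√4 - 531) = 4909/(2 - 531) = 4909/(-529) = 4909*(-1/529) = -4909/529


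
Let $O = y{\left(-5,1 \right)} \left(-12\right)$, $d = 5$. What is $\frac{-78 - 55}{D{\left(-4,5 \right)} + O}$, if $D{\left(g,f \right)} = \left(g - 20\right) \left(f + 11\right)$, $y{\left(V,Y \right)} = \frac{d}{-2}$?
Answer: $\frac{133}{354} \approx 0.37571$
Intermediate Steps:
$y{\left(V,Y \right)} = - \frac{5}{2}$ ($y{\left(V,Y \right)} = \frac{5}{-2} = 5 \left(- \frac{1}{2}\right) = - \frac{5}{2}$)
$D{\left(g,f \right)} = \left(-20 + g\right) \left(11 + f\right)$
$O = 30$ ($O = \left(- \frac{5}{2}\right) \left(-12\right) = 30$)
$\frac{-78 - 55}{D{\left(-4,5 \right)} + O} = \frac{-78 - 55}{\left(-220 - 100 + 11 \left(-4\right) + 5 \left(-4\right)\right) + 30} = - \frac{133}{\left(-220 - 100 - 44 - 20\right) + 30} = - \frac{133}{-384 + 30} = - \frac{133}{-354} = \left(-133\right) \left(- \frac{1}{354}\right) = \frac{133}{354}$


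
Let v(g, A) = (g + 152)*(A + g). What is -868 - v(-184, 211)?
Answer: -4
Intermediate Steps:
v(g, A) = (152 + g)*(A + g)
-868 - v(-184, 211) = -868 - ((-184)² + 152*211 + 152*(-184) + 211*(-184)) = -868 - (33856 + 32072 - 27968 - 38824) = -868 - 1*(-864) = -868 + 864 = -4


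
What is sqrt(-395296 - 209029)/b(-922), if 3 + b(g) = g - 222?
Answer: -5*I*sqrt(24173)/1147 ≈ -0.67775*I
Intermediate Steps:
b(g) = -225 + g (b(g) = -3 + (g - 222) = -3 + (-222 + g) = -225 + g)
sqrt(-395296 - 209029)/b(-922) = sqrt(-395296 - 209029)/(-225 - 922) = sqrt(-604325)/(-1147) = (5*I*sqrt(24173))*(-1/1147) = -5*I*sqrt(24173)/1147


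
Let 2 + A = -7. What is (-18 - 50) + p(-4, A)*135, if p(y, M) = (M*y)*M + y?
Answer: -44348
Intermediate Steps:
A = -9 (A = -2 - 7 = -9)
p(y, M) = y + y*M² (p(y, M) = y*M² + y = y + y*M²)
(-18 - 50) + p(-4, A)*135 = (-18 - 50) - 4*(1 + (-9)²)*135 = -68 - 4*(1 + 81)*135 = -68 - 4*82*135 = -68 - 328*135 = -68 - 44280 = -44348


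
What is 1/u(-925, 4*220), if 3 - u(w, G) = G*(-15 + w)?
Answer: 1/827203 ≈ 1.2089e-6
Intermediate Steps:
u(w, G) = 3 - G*(-15 + w)
1/u(-925, 4*220) = 1/(3 + 15*(4*220) - 1*4*220*(-925)) = 1/(3 + 15*880 - 1*880*(-925)) = 1/(3 + 13200 + 814000) = 1/827203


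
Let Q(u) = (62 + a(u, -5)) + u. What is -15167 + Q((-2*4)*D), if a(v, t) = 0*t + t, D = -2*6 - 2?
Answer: -14998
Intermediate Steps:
D = -14 (D = -12 - 2 = -14)
a(v, t) = t (a(v, t) = 0 + t = t)
Q(u) = 57 + u (Q(u) = (62 - 5) + u = 57 + u)
-15167 + Q((-2*4)*D) = -15167 + (57 - 2*4*(-14)) = -15167 + (57 - 8*(-14)) = -15167 + (57 + 112) = -15167 + 169 = -14998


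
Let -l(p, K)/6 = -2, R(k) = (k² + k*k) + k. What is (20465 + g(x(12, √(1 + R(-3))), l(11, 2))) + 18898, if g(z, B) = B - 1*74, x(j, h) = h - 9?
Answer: 39301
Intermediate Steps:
R(k) = k + 2*k² (R(k) = (k² + k²) + k = 2*k² + k = k + 2*k²)
l(p, K) = 12 (l(p, K) = -6*(-2) = 12)
x(j, h) = -9 + h
g(z, B) = -74 + B (g(z, B) = B - 74 = -74 + B)
(20465 + g(x(12, √(1 + R(-3))), l(11, 2))) + 18898 = (20465 + (-74 + 12)) + 18898 = (20465 - 62) + 18898 = 20403 + 18898 = 39301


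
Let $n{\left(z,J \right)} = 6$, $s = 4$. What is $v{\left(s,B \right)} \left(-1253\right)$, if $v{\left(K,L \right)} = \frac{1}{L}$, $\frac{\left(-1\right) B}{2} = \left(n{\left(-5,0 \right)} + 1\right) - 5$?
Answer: $\frac{1253}{4} \approx 313.25$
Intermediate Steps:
$B = -4$ ($B = - 2 \left(\left(6 + 1\right) - 5\right) = - 2 \left(7 - 5\right) = \left(-2\right) 2 = -4$)
$v{\left(s,B \right)} \left(-1253\right) = \frac{1}{-4} \left(-1253\right) = \left(- \frac{1}{4}\right) \left(-1253\right) = \frac{1253}{4}$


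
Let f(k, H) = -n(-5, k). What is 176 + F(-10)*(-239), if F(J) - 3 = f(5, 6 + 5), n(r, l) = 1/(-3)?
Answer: -1862/3 ≈ -620.67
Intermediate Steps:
n(r, l) = -⅓
f(k, H) = ⅓ (f(k, H) = -1*(-⅓) = ⅓)
F(J) = 10/3 (F(J) = 3 + ⅓ = 10/3)
176 + F(-10)*(-239) = 176 + (10/3)*(-239) = 176 - 2390/3 = -1862/3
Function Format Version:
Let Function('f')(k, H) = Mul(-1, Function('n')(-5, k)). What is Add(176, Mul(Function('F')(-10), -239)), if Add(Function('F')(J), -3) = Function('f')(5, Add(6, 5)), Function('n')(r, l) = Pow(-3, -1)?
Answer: Rational(-1862, 3) ≈ -620.67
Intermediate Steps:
Function('n')(r, l) = Rational(-1, 3)
Function('f')(k, H) = Rational(1, 3) (Function('f')(k, H) = Mul(-1, Rational(-1, 3)) = Rational(1, 3))
Function('F')(J) = Rational(10, 3) (Function('F')(J) = Add(3, Rational(1, 3)) = Rational(10, 3))
Add(176, Mul(Function('F')(-10), -239)) = Add(176, Mul(Rational(10, 3), -239)) = Add(176, Rational(-2390, 3)) = Rational(-1862, 3)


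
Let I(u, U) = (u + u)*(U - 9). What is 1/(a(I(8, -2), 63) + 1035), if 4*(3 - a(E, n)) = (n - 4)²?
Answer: 4/671 ≈ 0.0059613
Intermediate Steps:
I(u, U) = 2*u*(-9 + U) (I(u, U) = (2*u)*(-9 + U) = 2*u*(-9 + U))
a(E, n) = 3 - (-4 + n)²/4 (a(E, n) = 3 - (n - 4)²/4 = 3 - (-4 + n)²/4)
1/(a(I(8, -2), 63) + 1035) = 1/((3 - (-4 + 63)²/4) + 1035) = 1/((3 - ¼*59²) + 1035) = 1/((3 - ¼*3481) + 1035) = 1/((3 - 3481/4) + 1035) = 1/(-3469/4 + 1035) = 1/(671/4) = 4/671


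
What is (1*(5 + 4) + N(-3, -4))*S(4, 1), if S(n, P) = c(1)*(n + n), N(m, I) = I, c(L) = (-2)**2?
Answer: 160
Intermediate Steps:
c(L) = 4
S(n, P) = 8*n (S(n, P) = 4*(n + n) = 4*(2*n) = 8*n)
(1*(5 + 4) + N(-3, -4))*S(4, 1) = (1*(5 + 4) - 4)*(8*4) = (1*9 - 4)*32 = (9 - 4)*32 = 5*32 = 160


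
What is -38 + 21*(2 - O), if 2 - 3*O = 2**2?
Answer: 18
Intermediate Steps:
O = -2/3 (O = 2/3 - 1/3*2**2 = 2/3 - 1/3*4 = 2/3 - 4/3 = -2/3 ≈ -0.66667)
-38 + 21*(2 - O) = -38 + 21*(2 - 1*(-2/3)) = -38 + 21*(2 + 2/3) = -38 + 21*(8/3) = -38 + 56 = 18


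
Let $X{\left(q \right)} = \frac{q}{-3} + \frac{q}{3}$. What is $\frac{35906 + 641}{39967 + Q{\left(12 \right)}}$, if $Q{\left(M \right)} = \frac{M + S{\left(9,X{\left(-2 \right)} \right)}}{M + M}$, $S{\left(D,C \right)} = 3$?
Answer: $\frac{292376}{319741} \approx 0.91442$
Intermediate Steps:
$X{\left(q \right)} = 0$ ($X{\left(q \right)} = q \left(- \frac{1}{3}\right) + q \frac{1}{3} = - \frac{q}{3} + \frac{q}{3} = 0$)
$Q{\left(M \right)} = \frac{3 + M}{2 M}$ ($Q{\left(M \right)} = \frac{M + 3}{M + M} = \frac{3 + M}{2 M}$)
$\frac{35906 + 641}{39967 + Q{\left(12 \right)}} = \frac{35906 + 641}{39967 + \frac{3 + 12}{2 \cdot 12}} = \frac{36547}{39967 + \frac{1}{2} \cdot \frac{1}{12} \cdot 15} = \frac{36547}{39967 + \frac{5}{8}} = \frac{36547}{\frac{319741}{8}} = 36547 \cdot \frac{8}{319741} = \frac{292376}{319741}$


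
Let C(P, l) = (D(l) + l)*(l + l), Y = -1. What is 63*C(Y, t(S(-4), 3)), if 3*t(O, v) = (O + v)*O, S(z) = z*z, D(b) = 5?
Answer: 1357664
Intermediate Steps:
S(z) = z²
t(O, v) = O*(O + v)/3 (t(O, v) = ((O + v)*O)/3 = (O*(O + v))/3 = O*(O + v)/3)
C(P, l) = 2*l*(5 + l) (C(P, l) = (5 + l)*(l + l) = (5 + l)*(2*l) = 2*l*(5 + l))
63*C(Y, t(S(-4), 3)) = 63*(2*((⅓)*(-4)²*((-4)² + 3))*(5 + (⅓)*(-4)²*((-4)² + 3))) = 63*(2*((⅓)*16*(16 + 3))*(5 + (⅓)*16*(16 + 3))) = 63*(2*((⅓)*16*19)*(5 + (⅓)*16*19)) = 63*(2*(304/3)*(5 + 304/3)) = 63*(2*(304/3)*(319/3)) = 63*(193952/9) = 1357664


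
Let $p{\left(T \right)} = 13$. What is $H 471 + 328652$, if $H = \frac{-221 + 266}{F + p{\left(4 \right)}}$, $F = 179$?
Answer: $\frac{21040793}{64} \approx 3.2876 \cdot 10^{5}$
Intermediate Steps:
$H = \frac{15}{64}$ ($H = \frac{-221 + 266}{179 + 13} = \frac{45}{192} = 45 \cdot \frac{1}{192} = \frac{15}{64} \approx 0.23438$)
$H 471 + 328652 = \frac{15}{64} \cdot 471 + 328652 = \frac{7065}{64} + 328652 = \frac{21040793}{64}$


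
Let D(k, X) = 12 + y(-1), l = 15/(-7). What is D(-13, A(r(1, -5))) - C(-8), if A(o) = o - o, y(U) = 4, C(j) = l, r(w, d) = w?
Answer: 127/7 ≈ 18.143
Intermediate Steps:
l = -15/7 (l = 15*(-⅐) = -15/7 ≈ -2.1429)
C(j) = -15/7
A(o) = 0
D(k, X) = 16 (D(k, X) = 12 + 4 = 16)
D(-13, A(r(1, -5))) - C(-8) = 16 - 1*(-15/7) = 16 + 15/7 = 127/7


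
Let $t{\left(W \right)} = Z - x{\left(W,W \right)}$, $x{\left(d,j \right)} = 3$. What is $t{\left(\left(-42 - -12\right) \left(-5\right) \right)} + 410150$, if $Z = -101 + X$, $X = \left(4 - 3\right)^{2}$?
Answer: $410047$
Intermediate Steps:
$X = 1$ ($X = 1^{2} = 1$)
$Z = -100$ ($Z = -101 + 1 = -100$)
$t{\left(W \right)} = -103$ ($t{\left(W \right)} = -100 - 3 = -103$)
$t{\left(\left(-42 - -12\right) \left(-5\right) \right)} + 410150 = -103 + 410150 = 410047$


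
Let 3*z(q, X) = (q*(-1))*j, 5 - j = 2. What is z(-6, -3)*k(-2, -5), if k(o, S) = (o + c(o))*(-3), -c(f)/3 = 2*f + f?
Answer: -288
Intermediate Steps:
j = 3 (j = 5 - 1*2 = 5 - 2 = 3)
c(f) = -9*f (c(f) = -3*(2*f + f) = -9*f)
z(q, X) = -q (z(q, X) = ((q*(-1))*3)/3 = (-q*3)/3 = (-3*q)/3 = -q)
k(o, S) = 24*o (k(o, S) = (o - 9*o)*(-3) = -8*o*(-3) = 24*o)
z(-6, -3)*k(-2, -5) = (-1*(-6))*(24*(-2)) = 6*(-48) = -288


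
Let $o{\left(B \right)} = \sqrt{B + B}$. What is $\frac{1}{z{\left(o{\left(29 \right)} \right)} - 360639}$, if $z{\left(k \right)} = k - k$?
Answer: $- \frac{1}{360639} \approx -2.7729 \cdot 10^{-6}$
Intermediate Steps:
$o{\left(B \right)} = \sqrt{2} \sqrt{B}$ ($o{\left(B \right)} = \sqrt{2 B} = \sqrt{2} \sqrt{B}$)
$z{\left(k \right)} = 0$
$\frac{1}{z{\left(o{\left(29 \right)} \right)} - 360639} = \frac{1}{0 - 360639} = \frac{1}{-360639} = - \frac{1}{360639}$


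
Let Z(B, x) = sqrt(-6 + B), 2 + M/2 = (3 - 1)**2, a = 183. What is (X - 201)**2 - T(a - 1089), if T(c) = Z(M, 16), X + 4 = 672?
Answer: 218089 - I*sqrt(2) ≈ 2.1809e+5 - 1.4142*I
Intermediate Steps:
X = 668 (X = -4 + 672 = 668)
M = 4 (M = -4 + 2*(3 - 1)**2 = -4 + 2*2**2 = -4 + 2*4 = -4 + 8 = 4)
T(c) = I*sqrt(2) (T(c) = sqrt(-6 + 4) = sqrt(-2) = I*sqrt(2))
(X - 201)**2 - T(a - 1089) = (668 - 201)**2 - I*sqrt(2) = 467**2 - I*sqrt(2) = 218089 - I*sqrt(2)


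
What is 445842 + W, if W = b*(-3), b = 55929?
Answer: 278055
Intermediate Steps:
W = -167787 (W = 55929*(-3) = -167787)
445842 + W = 445842 - 167787 = 278055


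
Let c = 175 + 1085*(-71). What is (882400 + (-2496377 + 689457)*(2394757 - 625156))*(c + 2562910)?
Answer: -7949210895836546000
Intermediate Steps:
c = -76860 (c = 175 - 77035 = -76860)
(882400 + (-2496377 + 689457)*(2394757 - 625156))*(c + 2562910) = (882400 + (-2496377 + 689457)*(2394757 - 625156))*(-76860 + 2562910) = (882400 - 1806920*1769601)*2486050 = (882400 - 3197527438920)*2486050 = -3197526556520*2486050 = -7949210895836546000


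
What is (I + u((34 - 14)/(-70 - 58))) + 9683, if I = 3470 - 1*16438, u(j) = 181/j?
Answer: -22217/5 ≈ -4443.4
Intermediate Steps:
I = -12968 (I = 3470 - 16438 = -12968)
(I + u((34 - 14)/(-70 - 58))) + 9683 = (-12968 + 181/(((34 - 14)/(-70 - 58)))) + 9683 = (-12968 + 181/((20/(-128)))) + 9683 = (-12968 + 181/((20*(-1/128)))) + 9683 = (-12968 + 181/(-5/32)) + 9683 = (-12968 + 181*(-32/5)) + 9683 = (-12968 - 5792/5) + 9683 = -70632/5 + 9683 = -22217/5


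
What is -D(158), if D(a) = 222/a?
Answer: -111/79 ≈ -1.4051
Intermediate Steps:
-D(158) = -222/158 = -1*111/79 = -111/79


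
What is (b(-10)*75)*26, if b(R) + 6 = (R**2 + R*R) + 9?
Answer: 395850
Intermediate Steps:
b(R) = 3 + 2*R**2 (b(R) = -6 + ((R**2 + R*R) + 9) = -6 + ((R**2 + R**2) + 9) = -6 + (2*R**2 + 9) = -6 + (9 + 2*R**2) = 3 + 2*R**2)
(b(-10)*75)*26 = ((3 + 2*(-10)**2)*75)*26 = ((3 + 2*100)*75)*26 = ((3 + 200)*75)*26 = (203*75)*26 = 15225*26 = 395850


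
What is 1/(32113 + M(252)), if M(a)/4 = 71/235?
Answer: 235/7546839 ≈ 3.1139e-5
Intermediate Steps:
M(a) = 284/235 (M(a) = 4*(71/235) = 284/235)
1/(32113 + M(252)) = 1/(32113 + 284/235) = 1/(7546839/235) = 235/7546839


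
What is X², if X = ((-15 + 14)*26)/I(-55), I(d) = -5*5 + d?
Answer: 169/1600 ≈ 0.10563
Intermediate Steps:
I(d) = -25 + d
X = 13/40 (X = ((-15 + 14)*26)/(-25 - 55) = -1*26/(-80) = -26*(-1/80) = 13/40 ≈ 0.32500)
X² = (13/40)² = 169/1600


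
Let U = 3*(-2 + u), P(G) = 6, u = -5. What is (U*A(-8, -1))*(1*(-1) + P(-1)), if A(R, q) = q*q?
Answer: -105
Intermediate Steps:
A(R, q) = q**2
U = -21 (U = 3*(-2 - 5) = 3*(-7) = -21)
(U*A(-8, -1))*(1*(-1) + P(-1)) = (-21*(-1)**2)*(1*(-1) + 6) = (-21*1)*(-1 + 6) = -21*5 = -105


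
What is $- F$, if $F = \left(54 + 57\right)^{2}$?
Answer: $-12321$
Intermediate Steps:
$F = 12321$ ($F = 111^{2} = 12321$)
$- F = \left(-1\right) 12321 = -12321$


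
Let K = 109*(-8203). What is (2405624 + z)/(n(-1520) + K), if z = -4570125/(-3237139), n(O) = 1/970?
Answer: -7553723524665170/2807580977936271 ≈ -2.6905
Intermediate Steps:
K = -894127
n(O) = 1/970
z = 4570125/3237139 (z = -4570125*(-1/3237139) = 4570125/3237139 ≈ 1.4118)
(2405624 + z)/(n(-1520) + K) = (2405624 + 4570125/3237139)/(1/970 - 894127) = 7787343839861/(3237139*(-867303189/970)) = (7787343839861/3237139)*(-970/867303189) = -7553723524665170/2807580977936271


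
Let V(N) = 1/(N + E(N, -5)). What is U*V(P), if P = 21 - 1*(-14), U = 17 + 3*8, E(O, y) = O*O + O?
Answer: 41/1295 ≈ 0.031660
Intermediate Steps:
E(O, y) = O + O² (E(O, y) = O² + O = O + O²)
U = 41 (U = 17 + 24 = 41)
P = 35 (P = 21 + 14 = 35)
V(N) = 1/(N + N*(1 + N))
U*V(P) = 41*(1/(35*(2 + 35))) = 41*((1/35)/37) = 41*((1/35)*(1/37)) = 41*(1/1295) = 41/1295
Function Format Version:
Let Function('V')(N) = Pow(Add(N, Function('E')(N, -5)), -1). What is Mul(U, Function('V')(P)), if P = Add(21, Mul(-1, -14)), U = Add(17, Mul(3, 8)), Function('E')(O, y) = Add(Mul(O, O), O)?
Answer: Rational(41, 1295) ≈ 0.031660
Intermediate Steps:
Function('E')(O, y) = Add(O, Pow(O, 2)) (Function('E')(O, y) = Add(Pow(O, 2), O) = Add(O, Pow(O, 2)))
U = 41 (U = Add(17, 24) = 41)
P = 35 (P = Add(21, 14) = 35)
Function('V')(N) = Pow(Add(N, Mul(N, Add(1, N))), -1)
Mul(U, Function('V')(P)) = Mul(41, Mul(Pow(35, -1), Pow(Add(2, 35), -1))) = Mul(41, Mul(Rational(1, 35), Pow(37, -1))) = Mul(41, Mul(Rational(1, 35), Rational(1, 37))) = Mul(41, Rational(1, 1295)) = Rational(41, 1295)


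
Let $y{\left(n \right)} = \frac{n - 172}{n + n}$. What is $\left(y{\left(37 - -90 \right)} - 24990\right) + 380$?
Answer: $- \frac{6250985}{254} \approx -24610.0$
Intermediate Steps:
$y{\left(n \right)} = \frac{-172 + n}{2 n}$
$\left(y{\left(37 - -90 \right)} - 24990\right) + 380 = \left(\frac{-172 + \left(37 - -90\right)}{2 \left(37 - -90\right)} - 24990\right) + 380 = \left(\frac{-172 + \left(37 + 90\right)}{2 \left(37 + 90\right)} - 24990\right) + 380 = \left(\frac{-172 + 127}{2 \cdot 127} - 24990\right) + 380 = \left(\frac{1}{2} \cdot \frac{1}{127} \left(-45\right) - 24990\right) + 380 = \left(- \frac{45}{254} - 24990\right) + 380 = - \frac{6347505}{254} + 380 = - \frac{6250985}{254}$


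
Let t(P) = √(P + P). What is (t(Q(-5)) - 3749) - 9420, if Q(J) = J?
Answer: -13169 + I*√10 ≈ -13169.0 + 3.1623*I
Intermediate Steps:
t(P) = √2*√P (t(P) = √(2*P) = √2*√P)
(t(Q(-5)) - 3749) - 9420 = (√2*√(-5) - 3749) - 9420 = (√2*(I*√5) - 3749) - 9420 = (I*√10 - 3749) - 9420 = (-3749 + I*√10) - 9420 = -13169 + I*√10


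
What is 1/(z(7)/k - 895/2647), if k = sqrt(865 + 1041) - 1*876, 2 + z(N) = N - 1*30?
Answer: -66400137938/20550987615 - 7006609*sqrt(1906)/20550987615 ≈ -3.2459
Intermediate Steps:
z(N) = -32 + N (z(N) = -2 + (N - 1*30) = -2 + (N - 30) = -2 + (-30 + N) = -32 + N)
k = -876 + sqrt(1906) (k = sqrt(1906) - 876 = -876 + sqrt(1906) ≈ -832.34)
1/(z(7)/k - 895/2647) = 1/((-32 + 7)/(-876 + sqrt(1906)) - 895/2647) = 1/(-25/(-876 + sqrt(1906)) - 895*1/2647) = 1/(-25/(-876 + sqrt(1906)) - 895/2647) = 1/(-895/2647 - 25/(-876 + sqrt(1906)))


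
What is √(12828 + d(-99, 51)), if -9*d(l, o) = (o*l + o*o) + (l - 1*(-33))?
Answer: √117966/3 ≈ 114.49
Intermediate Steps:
d(l, o) = -11/3 - l/9 - o²/9 - l*o/9 (d(l, o) = -((o*l + o*o) + (l - 1*(-33)))/9 = -((l*o + o²) + (l + 33))/9 = -((o² + l*o) + (33 + l))/9 = -(33 + l + o² + l*o)/9 = -11/3 - l/9 - o²/9 - l*o/9)
√(12828 + d(-99, 51)) = √(12828 + (-11/3 - ⅑*(-99) - ⅑*51² - ⅑*(-99)*51)) = √(12828 + (-11/3 + 11 - ⅑*2601 + 561)) = √(12828 + (-11/3 + 11 - 289 + 561)) = √(12828 + 838/3) = √(39322/3) = √117966/3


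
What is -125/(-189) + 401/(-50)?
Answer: -69539/9450 ≈ -7.3586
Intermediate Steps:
-125/(-189) + 401/(-50) = -125*(-1/189) + 401*(-1/50) = 125/189 - 401/50 = -69539/9450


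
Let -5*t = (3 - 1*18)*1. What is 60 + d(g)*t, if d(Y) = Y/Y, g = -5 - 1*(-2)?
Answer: 63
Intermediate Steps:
g = -3 (g = -5 + 2 = -3)
d(Y) = 1
t = 3 (t = -(3 - 1*18)/5 = -(3 - 18)/5 = -(-3) = -⅕*(-15) = 3)
60 + d(g)*t = 60 + 1*3 = 60 + 3 = 63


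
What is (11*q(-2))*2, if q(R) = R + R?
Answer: -88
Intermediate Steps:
q(R) = 2*R
(11*q(-2))*2 = (11*(2*(-2)))*2 = (11*(-4))*2 = -44*2 = -88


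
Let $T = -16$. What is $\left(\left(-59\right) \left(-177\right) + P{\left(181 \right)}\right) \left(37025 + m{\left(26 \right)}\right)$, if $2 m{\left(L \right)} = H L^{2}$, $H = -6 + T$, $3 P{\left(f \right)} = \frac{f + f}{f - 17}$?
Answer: $\frac{25339615217}{82} \approx 3.0902 \cdot 10^{8}$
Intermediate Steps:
$P{\left(f \right)} = \frac{2 f}{3 \left(-17 + f\right)}$ ($P{\left(f \right)} = \frac{\left(f + f\right) \frac{1}{f - 17}}{3} = \frac{2 f \frac{1}{-17 + f}}{3} = \frac{2 f}{3 \left(-17 + f\right)}$)
$H = -22$ ($H = -6 - 16 = -22$)
$m{\left(L \right)} = - 11 L^{2}$ ($m{\left(L \right)} = \frac{\left(-22\right) L^{2}}{2} = - 11 L^{2}$)
$\left(\left(-59\right) \left(-177\right) + P{\left(181 \right)}\right) \left(37025 + m{\left(26 \right)}\right) = \left(\left(-59\right) \left(-177\right) + \frac{2}{3} \cdot 181 \frac{1}{-17 + 181}\right) \left(37025 - 11 \cdot 26^{2}\right) = \left(10443 + \frac{2}{3} \cdot 181 \cdot \frac{1}{164}\right) \left(37025 - 7436\right) = \left(10443 + \frac{181}{246}\right) 29589 = \frac{2569159}{246} \cdot 29589 = \frac{25339615217}{82}$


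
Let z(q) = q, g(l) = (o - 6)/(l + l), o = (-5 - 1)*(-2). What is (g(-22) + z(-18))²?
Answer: 159201/484 ≈ 328.93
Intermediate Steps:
o = 12 (o = -6*(-2) = 12)
g(l) = 3/l (g(l) = (12 - 6)/(l + l) = 6/((2*l)) = 6*(1/(2*l)) = 3/l)
(g(-22) + z(-18))² = (3/(-22) - 18)² = (3*(-1/22) - 18)² = (-3/22 - 18)² = (-399/22)² = 159201/484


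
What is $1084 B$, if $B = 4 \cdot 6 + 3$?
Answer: $29268$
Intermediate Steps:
$B = 27$ ($B = 24 + 3 = 27$)
$1084 B = 1084 \cdot 27 = 29268$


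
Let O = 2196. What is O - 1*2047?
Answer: 149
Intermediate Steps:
O - 1*2047 = 2196 - 1*2047 = 2196 - 2047 = 149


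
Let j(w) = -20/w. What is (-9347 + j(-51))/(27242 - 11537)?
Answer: -476677/800955 ≈ -0.59514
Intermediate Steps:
(-9347 + j(-51))/(27242 - 11537) = (-9347 - 20/(-51))/(27242 - 11537) = (-9347 - 20*(-1/51))/15705 = (-9347 + 20/51)*(1/15705) = -476677/51*1/15705 = -476677/800955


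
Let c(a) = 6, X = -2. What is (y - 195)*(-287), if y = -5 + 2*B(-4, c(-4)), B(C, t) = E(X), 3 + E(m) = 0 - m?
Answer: 57974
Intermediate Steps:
E(m) = -3 - m (E(m) = -3 + (0 - m) = -3 - m)
B(C, t) = -1 (B(C, t) = -3 - 1*(-2) = -3 + 2 = -1)
y = -7 (y = -5 + 2*(-1) = -5 - 2 = -7)
(y - 195)*(-287) = (-7 - 195)*(-287) = -202*(-287) = 57974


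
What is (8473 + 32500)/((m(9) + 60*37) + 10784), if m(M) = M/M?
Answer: 40973/13005 ≈ 3.1506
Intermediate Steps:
m(M) = 1
(8473 + 32500)/((m(9) + 60*37) + 10784) = (8473 + 32500)/((1 + 60*37) + 10784) = 40973/((1 + 2220) + 10784) = 40973/(2221 + 10784) = 40973/13005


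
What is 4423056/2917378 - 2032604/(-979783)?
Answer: 733107804940/204171240641 ≈ 3.5907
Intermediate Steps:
4423056/2917378 - 2032604/(-979783) = 4423056*(1/2917378) - 2032604*(-1/979783) = 2211528/1458689 + 290372/139969 = 733107804940/204171240641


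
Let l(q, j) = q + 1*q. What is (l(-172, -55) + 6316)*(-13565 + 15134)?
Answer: 9370068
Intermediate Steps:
l(q, j) = 2*q (l(q, j) = q + q = 2*q)
(l(-172, -55) + 6316)*(-13565 + 15134) = (2*(-172) + 6316)*(-13565 + 15134) = (-344 + 6316)*1569 = 5972*1569 = 9370068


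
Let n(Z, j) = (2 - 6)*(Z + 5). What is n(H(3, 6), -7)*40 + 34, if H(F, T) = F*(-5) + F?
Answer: 1154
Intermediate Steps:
H(F, T) = -4*F (H(F, T) = -5*F + F = -4*F)
n(Z, j) = -20 - 4*Z (n(Z, j) = -4*(5 + Z) = -20 - 4*Z)
n(H(3, 6), -7)*40 + 34 = (-20 - (-16)*3)*40 + 34 = (-20 - 4*(-12))*40 + 34 = (-20 + 48)*40 + 34 = 28*40 + 34 = 1120 + 34 = 1154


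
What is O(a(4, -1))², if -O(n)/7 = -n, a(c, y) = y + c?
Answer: 441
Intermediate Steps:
a(c, y) = c + y
O(n) = 7*n (O(n) = -(-7)*n = 7*n)
O(a(4, -1))² = (7*(4 - 1))² = (7*3)² = 21² = 441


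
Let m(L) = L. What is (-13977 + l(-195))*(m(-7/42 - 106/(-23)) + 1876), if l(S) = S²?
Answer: 1040080008/23 ≈ 4.5221e+7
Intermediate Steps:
(-13977 + l(-195))*(m(-7/42 - 106/(-23)) + 1876) = (-13977 + (-195)²)*((-7/42 - 106/(-23)) + 1876) = (-13977 + 38025)*((-7*1/42 - 106*(-1/23)) + 1876) = 24048*((-⅙ + 106/23) + 1876) = 24048*(613/138 + 1876) = 24048*(259501/138) = 1040080008/23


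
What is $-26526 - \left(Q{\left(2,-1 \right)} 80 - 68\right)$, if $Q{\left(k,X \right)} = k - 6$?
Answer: $-26138$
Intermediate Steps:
$Q{\left(k,X \right)} = -6 + k$
$-26526 - \left(Q{\left(2,-1 \right)} 80 - 68\right) = -26526 - \left(\left(-6 + 2\right) 80 - 68\right) = -26526 - \left(\left(-4\right) 80 - 68\right) = -26526 - \left(-320 - 68\right) = -26526 - -388 = -26526 + 388 = -26138$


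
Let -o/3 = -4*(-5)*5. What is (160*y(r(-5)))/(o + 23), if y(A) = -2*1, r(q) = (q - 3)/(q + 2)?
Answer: 320/277 ≈ 1.1552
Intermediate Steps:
r(q) = (-3 + q)/(2 + q)
y(A) = -2
o = -300 (o = -3*(-4*(-5))*5 = -60*5 = -3*100 = -300)
(160*y(r(-5)))/(o + 23) = (160*(-2))/(-300 + 23) = -320/(-277) = -320*(-1/277) = 320/277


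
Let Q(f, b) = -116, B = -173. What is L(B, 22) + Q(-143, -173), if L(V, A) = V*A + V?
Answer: -4095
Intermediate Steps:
L(V, A) = V + A*V (L(V, A) = A*V + V = V + A*V)
L(B, 22) + Q(-143, -173) = -173*(1 + 22) - 116 = -173*23 - 116 = -3979 - 116 = -4095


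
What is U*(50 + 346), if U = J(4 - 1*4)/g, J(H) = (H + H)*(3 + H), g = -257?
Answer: 0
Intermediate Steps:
J(H) = 2*H*(3 + H) (J(H) = (2*H)*(3 + H) = 2*H*(3 + H))
U = 0 (U = (2*(4 - 1*4)*(3 + (4 - 1*4)))/(-257) = (2*(4 - 4)*(3 + (4 - 4)))*(-1/257) = (2*0*(3 + 0))*(-1/257) = (2*0*3)*(-1/257) = 0*(-1/257) = 0)
U*(50 + 346) = 0*(50 + 346) = 0*396 = 0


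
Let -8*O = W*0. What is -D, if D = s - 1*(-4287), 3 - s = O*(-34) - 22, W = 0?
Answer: -4312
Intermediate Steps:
O = 0 (O = -0*0 = -1/8*0 = 0)
s = 25 (s = 3 - (0*(-34) - 22) = 3 - (0 - 22) = 3 - 1*(-22) = 3 + 22 = 25)
D = 4312 (D = 25 - 1*(-4287) = 25 + 4287 = 4312)
-D = -1*4312 = -4312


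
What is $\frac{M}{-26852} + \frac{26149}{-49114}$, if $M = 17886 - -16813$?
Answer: $- \frac{171882831}{94200652} \approx -1.8246$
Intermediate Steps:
$M = 34699$ ($M = 17886 + 16813 = 34699$)
$\frac{M}{-26852} + \frac{26149}{-49114} = \frac{34699}{-26852} + \frac{26149}{-49114} = 34699 \left(- \frac{1}{26852}\right) + 26149 \left(- \frac{1}{49114}\right) = - \frac{4957}{3836} - \frac{26149}{49114} = - \frac{171882831}{94200652}$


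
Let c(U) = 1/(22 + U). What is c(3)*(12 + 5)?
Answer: 17/25 ≈ 0.68000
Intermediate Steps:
c(3)*(12 + 5) = (12 + 5)/(22 + 3) = 17/25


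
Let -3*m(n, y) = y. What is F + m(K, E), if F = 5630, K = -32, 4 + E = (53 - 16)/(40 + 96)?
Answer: 765849/136 ≈ 5631.2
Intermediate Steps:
E = -507/136 (E = -4 + (53 - 16)/(40 + 96) = -4 + 37/136 = -507/136 ≈ -3.7279)
m(n, y) = -y/3
F + m(K, E) = 5630 - ⅓*(-507/136) = 5630 + 169/136 = 765849/136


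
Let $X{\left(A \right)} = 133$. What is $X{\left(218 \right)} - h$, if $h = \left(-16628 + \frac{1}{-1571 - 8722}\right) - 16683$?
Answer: $\frac{344239093}{10293} \approx 33444.0$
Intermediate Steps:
$h = - \frac{342870124}{10293}$ ($h = \left(-16628 + \frac{1}{-10293}\right) - 16683 = \left(-16628 - \frac{1}{10293}\right) - 16683 = - \frac{171152005}{10293} - 16683 = - \frac{342870124}{10293} \approx -33311.0$)
$X{\left(218 \right)} - h = 133 - - \frac{342870124}{10293} = 133 + \frac{342870124}{10293} = \frac{344239093}{10293}$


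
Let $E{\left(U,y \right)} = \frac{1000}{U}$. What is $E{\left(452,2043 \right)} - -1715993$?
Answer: $\frac{193907459}{113} \approx 1.716 \cdot 10^{6}$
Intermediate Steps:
$E{\left(452,2043 \right)} - -1715993 = \frac{1000}{452} - -1715993 = 1000 \cdot \frac{1}{452} + 1715993 = \frac{250}{113} + 1715993 = \frac{193907459}{113}$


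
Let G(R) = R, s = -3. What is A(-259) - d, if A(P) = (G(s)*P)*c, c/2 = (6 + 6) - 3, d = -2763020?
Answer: 2777006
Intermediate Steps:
c = 18 (c = 2*((6 + 6) - 3) = 2*(12 - 3) = 2*9 = 18)
A(P) = -54*P (A(P) = -3*P*18 = -54*P)
A(-259) - d = -54*(-259) - 1*(-2763020) = 13986 + 2763020 = 2777006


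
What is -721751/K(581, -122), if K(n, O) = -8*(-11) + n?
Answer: -721751/669 ≈ -1078.8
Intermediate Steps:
K(n, O) = 88 + n
-721751/K(581, -122) = -721751/(88 + 581) = -721751/669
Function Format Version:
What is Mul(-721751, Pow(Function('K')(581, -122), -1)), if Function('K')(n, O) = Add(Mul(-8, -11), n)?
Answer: Rational(-721751, 669) ≈ -1078.8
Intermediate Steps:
Function('K')(n, O) = Add(88, n)
Mul(-721751, Pow(Function('K')(581, -122), -1)) = Mul(-721751, Pow(Add(88, 581), -1)) = Mul(-721751, Pow(669, -1)) = Mul(-721751, Rational(1, 669)) = Rational(-721751, 669)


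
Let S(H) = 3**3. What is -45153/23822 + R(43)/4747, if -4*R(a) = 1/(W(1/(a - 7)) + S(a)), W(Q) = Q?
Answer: -208554290541/110029792082 ≈ -1.8954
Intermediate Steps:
S(H) = 27
R(a) = -1/(4*(27 + 1/(-7 + a))) (R(a) = -1/(4*(1/(a - 7) + 27)) = -1/(4*(1/(-7 + a) + 27)) = -1/(4*(27 + 1/(-7 + a))))
-45153/23822 + R(43)/4747 = -45153/23822 + ((7 - 1*43)/(4*(-188 + 27*43)))/4747 = -45153*1/23822 + ((7 - 43)/(4*(-188 + 1161)))*(1/4747) = -45153/23822 + ((1/4)*(-36)/973)*(1/4747) = -45153/23822 + ((1/4)*(1/973)*(-36))*(1/4747) = -45153/23822 - 9/973*1/4747 = -45153/23822 - 9/4618831 = -208554290541/110029792082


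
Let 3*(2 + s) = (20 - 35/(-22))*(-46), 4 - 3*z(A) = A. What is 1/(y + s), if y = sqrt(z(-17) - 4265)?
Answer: -362703/125439043 - 1089*I*sqrt(4258)/125439043 ≈ -0.0028915 - 0.0005665*I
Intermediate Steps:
z(A) = 4/3 - A/3
s = -10991/33 (s = -2 + ((20 - 35/(-22))*(-46))/3 = -2 + ((20 - 35*(-1/22))*(-46))/3 = -2 + ((20 + 35/22)*(-46))/3 = -2 + ((475/22)*(-46))/3 = -2 + (1/3)*(-10925/11) = -2 - 10925/33 = -10991/33 ≈ -333.06)
y = I*sqrt(4258) (y = sqrt((4/3 - 1/3*(-17)) - 4265) = sqrt((4/3 + 17/3) - 4265) = sqrt(7 - 4265) = sqrt(-4258) = I*sqrt(4258) ≈ 65.253*I)
1/(y + s) = 1/(I*sqrt(4258) - 10991/33) = 1/(-10991/33 + I*sqrt(4258))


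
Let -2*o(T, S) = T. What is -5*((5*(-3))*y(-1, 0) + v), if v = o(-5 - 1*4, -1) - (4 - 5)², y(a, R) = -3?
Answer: -485/2 ≈ -242.50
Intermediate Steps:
o(T, S) = -T/2
v = 7/2 (v = -(-5 - 1*4)/2 - (4 - 5)² = -(-5 - 4)/2 - 1*(-1)² = -½*(-9) - 1*1 = 9/2 - 1 = 7/2 ≈ 3.5000)
-5*((5*(-3))*y(-1, 0) + v) = -5*((5*(-3))*(-3) + 7/2) = -5*(-15*(-3) + 7/2) = -5*(45 + 7/2) = -5*97/2 = -485/2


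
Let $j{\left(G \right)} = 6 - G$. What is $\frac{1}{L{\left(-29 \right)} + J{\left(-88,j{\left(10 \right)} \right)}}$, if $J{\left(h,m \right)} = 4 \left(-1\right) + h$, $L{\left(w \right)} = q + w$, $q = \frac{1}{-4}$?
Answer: $- \frac{4}{485} \approx -0.0082474$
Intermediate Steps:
$q = - \frac{1}{4} \approx -0.25$
$L{\left(w \right)} = - \frac{1}{4} + w$
$J{\left(h,m \right)} = -4 + h$
$\frac{1}{L{\left(-29 \right)} + J{\left(-88,j{\left(10 \right)} \right)}} = \frac{1}{\left(- \frac{1}{4} - 29\right) - 92} = \frac{1}{- \frac{117}{4} - 92} = \frac{1}{- \frac{485}{4}} = - \frac{4}{485}$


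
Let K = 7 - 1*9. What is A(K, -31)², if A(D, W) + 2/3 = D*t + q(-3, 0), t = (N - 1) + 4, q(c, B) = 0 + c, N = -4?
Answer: 25/9 ≈ 2.7778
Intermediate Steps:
q(c, B) = c
K = -2 (K = 7 - 9 = -2)
t = -1 (t = (-4 - 1) + 4 = -5 + 4 = -1)
A(D, W) = -11/3 - D (A(D, W) = -⅔ + (D*(-1) - 3) = -⅔ + (-D - 3) = -⅔ + (-3 - D) = -11/3 - D)
A(K, -31)² = (-11/3 - 1*(-2))² = (-11/3 + 2)² = (-5/3)² = 25/9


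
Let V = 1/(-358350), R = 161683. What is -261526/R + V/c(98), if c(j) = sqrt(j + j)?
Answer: -1312049951083/811147442700 ≈ -1.6175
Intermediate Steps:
c(j) = sqrt(2)*sqrt(j) (c(j) = sqrt(2*j) = sqrt(2)*sqrt(j))
V = -1/358350 ≈ -2.7906e-6
-261526/R + V/c(98) = -261526/161683 - 1/(358350*(sqrt(2)*sqrt(98))) = -261526*1/161683 - 1/(358350*(sqrt(2)*(7*sqrt(2)))) = -261526/161683 - 1/358350/14 = -261526/161683 - 1/358350*1/14 = -261526/161683 - 1/5016900 = -1312049951083/811147442700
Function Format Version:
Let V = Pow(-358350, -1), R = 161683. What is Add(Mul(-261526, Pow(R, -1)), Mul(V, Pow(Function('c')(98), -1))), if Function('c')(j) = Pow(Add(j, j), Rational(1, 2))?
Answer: Rational(-1312049951083, 811147442700) ≈ -1.6175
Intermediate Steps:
Function('c')(j) = Mul(Pow(2, Rational(1, 2)), Pow(j, Rational(1, 2))) (Function('c')(j) = Pow(Mul(2, j), Rational(1, 2)) = Mul(Pow(2, Rational(1, 2)), Pow(j, Rational(1, 2))))
V = Rational(-1, 358350) ≈ -2.7906e-6
Add(Mul(-261526, Pow(R, -1)), Mul(V, Pow(Function('c')(98), -1))) = Add(Mul(-261526, Pow(161683, -1)), Mul(Rational(-1, 358350), Pow(Mul(Pow(2, Rational(1, 2)), Pow(98, Rational(1, 2))), -1))) = Add(Mul(-261526, Rational(1, 161683)), Mul(Rational(-1, 358350), Pow(Mul(Pow(2, Rational(1, 2)), Mul(7, Pow(2, Rational(1, 2)))), -1))) = Add(Rational(-261526, 161683), Mul(Rational(-1, 358350), Pow(14, -1))) = Add(Rational(-261526, 161683), Mul(Rational(-1, 358350), Rational(1, 14))) = Add(Rational(-261526, 161683), Rational(-1, 5016900)) = Rational(-1312049951083, 811147442700)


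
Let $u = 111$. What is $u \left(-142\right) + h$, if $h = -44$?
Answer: $-15806$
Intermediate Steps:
$u \left(-142\right) + h = 111 \left(-142\right) - 44 = -15762 - 44 = -15806$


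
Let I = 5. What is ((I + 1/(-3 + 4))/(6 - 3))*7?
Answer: 14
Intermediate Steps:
((I + 1/(-3 + 4))/(6 - 3))*7 = ((5 + 1/(-3 + 4))/(6 - 3))*7 = ((5 + 1/1)/3)*7 = ((5 + 1)*(1/3))*7 = (6*(1/3))*7 = 2*7 = 14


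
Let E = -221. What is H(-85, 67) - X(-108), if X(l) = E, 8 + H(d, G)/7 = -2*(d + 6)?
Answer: 1271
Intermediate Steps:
H(d, G) = -140 - 14*d (H(d, G) = -56 + 7*(-2*(d + 6)) = -56 + 7*(-2*(6 + d)) = -56 + 7*(-12 - 2*d) = -56 + (-84 - 14*d) = -140 - 14*d)
X(l) = -221
H(-85, 67) - X(-108) = (-140 - 14*(-85)) - 1*(-221) = (-140 + 1190) + 221 = 1050 + 221 = 1271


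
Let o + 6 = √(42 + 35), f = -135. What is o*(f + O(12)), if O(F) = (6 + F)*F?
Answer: -486 + 81*√77 ≈ 224.77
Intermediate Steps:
O(F) = F*(6 + F)
o = -6 + √77 (o = -6 + √(42 + 35) = -6 + √77 ≈ 2.7750)
o*(f + O(12)) = (-6 + √77)*(-135 + 12*(6 + 12)) = (-6 + √77)*(-135 + 12*18) = (-6 + √77)*(-135 + 216) = (-6 + √77)*81 = -486 + 81*√77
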